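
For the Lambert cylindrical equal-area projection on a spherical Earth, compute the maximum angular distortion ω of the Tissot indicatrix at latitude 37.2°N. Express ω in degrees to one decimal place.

25.8°

The Lambert cylindrical equal-area projection is the cylindrical equal-area projection with its standard parallel at the equator (φ₀ = 0). For cylindrical equal-area with standard parallel φ₀, h = cos φ / cos φ₀ and k = cos φ₀ / cos φ, so h·k = 1.
At 37.2°: h = 0.7965, k = 1.255; principal scales a = 1.255, b = 0.7965.
sin(ω/2) = (a − b)/(a + b) = 0.4589/2.052 = 0.2236, so ω = 2 arcsin(0.2236) ≈ 25.8°.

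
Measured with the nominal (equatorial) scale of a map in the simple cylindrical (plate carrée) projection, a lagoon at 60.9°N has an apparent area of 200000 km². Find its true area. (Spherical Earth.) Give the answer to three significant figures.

Plate carrée maps x = Rλ, y = Rφ. The meridian scale is h = 1 and the parallel scale is k = 1/cos φ = sec φ.
Areal scale = h·k = 1 × sec φ; at 60.9°, h = 1.000, k = 2.056, so h·k = 2.056.
True area = apparent / (areal scale) = 200000 / 2.056 ≈ 97300 km².

97300 km²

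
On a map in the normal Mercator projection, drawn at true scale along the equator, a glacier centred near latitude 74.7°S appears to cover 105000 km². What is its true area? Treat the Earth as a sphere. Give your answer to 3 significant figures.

7310 km²

The Mercator projection is conformal; its linear scale factor is the same in every direction and equals sec φ = 1/cos φ.
Areal scale = k² = sec²φ = 1/cos²(74.7°) = 1/0.2639² = 14.36.
True area = apparent / (areal scale) = 105000 / 14.36 ≈ 7310 km².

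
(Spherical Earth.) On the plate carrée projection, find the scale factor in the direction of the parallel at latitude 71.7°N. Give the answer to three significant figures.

For the equirectangular projection with φ₀ = 0 (plate carrée), h = 1 along meridians and k = sec φ along parallels.
k = 1/cos 71.7° = 1/0.3140 = 3.185.

3.18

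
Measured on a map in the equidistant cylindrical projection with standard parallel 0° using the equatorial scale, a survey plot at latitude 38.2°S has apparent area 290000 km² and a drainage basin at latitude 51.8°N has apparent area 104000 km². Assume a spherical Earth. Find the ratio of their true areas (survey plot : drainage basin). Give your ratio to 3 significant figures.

3.54

Plate carrée has h = 1 and k = sec φ, giving areal scale sec φ; true area = (apparent area) · cos φ.
True area of survey plot: 290000 × cos(38.2°) = 290000 × 0.7859 = 227900 km².
True area of drainage basin: 104000 × cos(51.8°) = 104000 × 0.6184 = 64310 km².
Ratio = 227900 / 64310 ≈ 3.54.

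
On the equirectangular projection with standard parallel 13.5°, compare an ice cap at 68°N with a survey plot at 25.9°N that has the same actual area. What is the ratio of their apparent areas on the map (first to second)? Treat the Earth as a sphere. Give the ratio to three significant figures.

2.40

With standard parallel φ₀ = 13.5°, the equirectangular projection gives x = Rλ cos φ₀, y = Rφ, so h = 1 and k = cos 13.5° / cos φ.
Areal scale at 68°: h·k = 1.000 × 2.596 = 2.596.
Areal scale at 25.9°: h·k = 1.000 × 1.081 = 1.081.
Ratio = 2.596/1.081 ≈ 2.40.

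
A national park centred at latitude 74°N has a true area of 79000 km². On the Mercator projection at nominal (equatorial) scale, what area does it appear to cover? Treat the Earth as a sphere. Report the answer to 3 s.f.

The Mercator projection is conformal; its linear scale factor is the same in every direction and equals sec φ = 1/cos φ.
Areal scale = k² = sec²φ = 1/cos²(74°) = 1/0.2756² = 13.16.
Apparent area = 79000 × 13.16 ≈ 1040000 km².

1040000 km²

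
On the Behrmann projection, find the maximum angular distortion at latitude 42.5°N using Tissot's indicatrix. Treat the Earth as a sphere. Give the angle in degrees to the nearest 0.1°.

18.4°

Behrmann is a cylindrical equal-area projection with standard parallels at ±30°. For cylindrical equal-area with standard parallel φ₀, h = cos φ / cos φ₀ and k = cos φ₀ / cos φ, so h·k = 1.
At 42.5°: h = 0.8513, k = 1.175; principal scales a = 1.175, b = 0.8513.
sin(ω/2) = (a − b)/(a + b) = 0.3233/2.026 = 0.1596, so ω = 2 arcsin(0.1596) ≈ 18.4°.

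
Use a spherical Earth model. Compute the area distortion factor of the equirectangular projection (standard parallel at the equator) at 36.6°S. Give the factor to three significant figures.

In the plate carrée (x = Rλ, y = Rφ), meridians are true-scale (h = 1) and parallels are stretched by k = sec φ.
Areal scale = h·k = 1 × sec φ; at 36.6°, h = 1.000, k = 1.246, so h·k = 1.246.

1.25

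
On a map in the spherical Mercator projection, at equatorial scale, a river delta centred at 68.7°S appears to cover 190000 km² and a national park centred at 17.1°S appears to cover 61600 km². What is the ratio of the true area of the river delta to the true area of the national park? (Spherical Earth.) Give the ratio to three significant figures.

Mercator's areal exaggeration is sec²φ; hence true area = (apparent area) · cos²φ.
True area of river delta: 190000 × cos²(68.7°) = 190000 × 0.1320 = 25070 km².
True area of national park: 61600 × cos²(17.1°) = 61600 × 0.9135 = 56270 km².
Ratio = 25070 / 56270 ≈ 0.446.

0.446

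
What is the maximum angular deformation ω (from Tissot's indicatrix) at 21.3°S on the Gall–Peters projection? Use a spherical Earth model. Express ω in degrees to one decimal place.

The Gall–Peters projection is cylindrical equal-area with φ₀ = 45°. A cylindrical equal-area projection with standard parallel φ₀ has meridian scale h = cos φ / cos φ₀ and parallel scale k = cos φ₀ / cos φ (so areas are preserved, h·k = 1).
At 21.3°: h = 1.318, k = 0.7589; principal scales a = 1.318, b = 0.7589.
sin(ω/2) = (a − b)/(a + b) = 0.5587/2.077 = 0.2690, so ω = 2 arcsin(0.2690) ≈ 31.2°.

31.2°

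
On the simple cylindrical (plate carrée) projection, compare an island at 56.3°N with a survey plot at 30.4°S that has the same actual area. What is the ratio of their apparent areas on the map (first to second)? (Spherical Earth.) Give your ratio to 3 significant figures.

In the plate carrée (x = Rλ, y = Rφ), meridians are true-scale (h = 1) and parallels are stretched by k = sec φ.
Areal scale at 56.3°: h·k = 1.000 × 1.802 = 1.802.
Areal scale at 30.4°: h·k = 1.000 × 1.159 = 1.159.
Ratio = 1.802/1.159 ≈ 1.55.

1.55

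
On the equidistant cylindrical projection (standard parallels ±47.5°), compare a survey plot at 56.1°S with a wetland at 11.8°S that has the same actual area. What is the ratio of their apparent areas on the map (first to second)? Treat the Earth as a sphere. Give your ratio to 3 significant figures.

With standard parallel φ₀ = 47.5°, the equirectangular projection gives x = Rλ cos φ₀, y = Rφ, so h = 1 and k = cos 47.5° / cos φ.
Areal scale at 56.1°: h·k = 1.000 × 1.211 = 1.211.
Areal scale at 11.8°: h·k = 1.000 × 0.6902 = 0.6902.
Ratio = 1.211/0.6902 ≈ 1.76.

1.76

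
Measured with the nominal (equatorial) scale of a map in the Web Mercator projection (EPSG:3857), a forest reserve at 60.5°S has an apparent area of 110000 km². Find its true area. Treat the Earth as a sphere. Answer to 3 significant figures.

The Mercator projection is conformal; its linear scale factor is the same in every direction and equals sec φ = 1/cos φ.
Areal scale = k² = sec²φ = 1/cos²(60.5°) = 1/0.4924² = 4.124.
True area = apparent / (areal scale) = 110000 / 4.124 ≈ 26700 km².

26700 km²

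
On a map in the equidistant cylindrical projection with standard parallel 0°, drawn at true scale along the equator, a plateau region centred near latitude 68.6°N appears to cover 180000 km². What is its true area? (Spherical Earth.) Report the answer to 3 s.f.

For the equirectangular projection with φ₀ = 0 (plate carrée), h = 1 along meridians and k = sec φ along parallels.
Areal scale = h·k = 1 × sec φ; at 68.6°, h = 1.000, k = 2.741, so h·k = 2.741.
True area = apparent / (areal scale) = 180000 / 2.741 ≈ 65700 km².

65700 km²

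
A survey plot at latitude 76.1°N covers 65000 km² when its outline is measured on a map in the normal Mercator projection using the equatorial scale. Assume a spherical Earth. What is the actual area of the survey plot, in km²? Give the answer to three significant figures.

3750 km²

For Mercator, h = k = sec φ (a conformal cylindrical projection has a single point scale, 1/cos φ).
Areal scale = k² = sec²φ = 1/cos²(76.1°) = 1/0.2402² = 17.33.
True area = apparent / (areal scale) = 65000 / 17.33 ≈ 3750 km².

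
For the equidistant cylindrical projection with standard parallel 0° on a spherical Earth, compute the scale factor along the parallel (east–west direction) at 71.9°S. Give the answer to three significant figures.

3.22

Plate carrée maps x = Rλ, y = Rφ. The meridian scale is h = 1 and the parallel scale is k = 1/cos φ = sec φ.
k = 1/cos 71.9° = 1/0.3107 = 3.219.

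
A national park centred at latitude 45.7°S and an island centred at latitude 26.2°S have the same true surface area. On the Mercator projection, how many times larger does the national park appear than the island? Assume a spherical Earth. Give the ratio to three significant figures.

Mercator areal scale is sec²φ.
At 45.7°: sec²(45.7°) = 1/0.6984² = 2.050.
At 26.2°: sec²(26.2°) = 1/0.8973² = 1.242.
Ratio = 2.050/1.242 = cos²(26.2°)/cos²(45.7°) ≈ 1.65.

1.65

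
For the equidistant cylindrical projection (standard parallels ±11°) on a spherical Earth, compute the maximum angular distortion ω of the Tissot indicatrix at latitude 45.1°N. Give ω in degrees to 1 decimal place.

18.8°

In the equirectangular projection with standard parallel φ₀ = 11° (x = Rλ cos φ₀, y = Rφ), meridians are true-scale (h = 1) and the parallel scale is k = cos φ₀ / cos φ.
At 45.1°: h = 1.000, k = 1.391; principal scales a = 1.391, b = 1.000.
sin(ω/2) = (a − b)/(a + b) = 0.3907/2.391 = 0.1634, so ω = 2 arcsin(0.1634) ≈ 18.8°.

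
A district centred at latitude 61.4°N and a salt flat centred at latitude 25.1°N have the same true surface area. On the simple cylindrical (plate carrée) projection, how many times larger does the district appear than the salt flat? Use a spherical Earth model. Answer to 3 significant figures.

1.89

For the equirectangular projection with φ₀ = 0 (plate carrée), h = 1 along meridians and k = sec φ along parallels.
Areal scale at 61.4°: h·k = 1.000 × 2.089 = 2.089.
Areal scale at 25.1°: h·k = 1.000 × 1.104 = 1.104.
Ratio = 2.089/1.104 ≈ 1.89.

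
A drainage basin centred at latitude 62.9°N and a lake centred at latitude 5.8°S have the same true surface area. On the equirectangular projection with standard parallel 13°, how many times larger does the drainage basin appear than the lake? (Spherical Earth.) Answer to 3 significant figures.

2.18

With standard parallel φ₀ = 13°, the equirectangular projection gives x = Rλ cos φ₀, y = Rφ, so h = 1 and k = cos 13° / cos φ.
Areal scale at 62.9°: h·k = 1.000 × 2.139 = 2.139.
Areal scale at 5.8°: h·k = 1.000 × 0.9794 = 0.9794.
Ratio = 2.139/0.9794 ≈ 2.18.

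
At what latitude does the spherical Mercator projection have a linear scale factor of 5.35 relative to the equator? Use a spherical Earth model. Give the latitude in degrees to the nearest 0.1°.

Mercator scale is k = sec φ = 1/cos φ.
1/cos φ = 5.35  ⇒  cos φ = 0.1869  ⇒  φ = arccos(0.1869) ≈ 79.2°.

79.2°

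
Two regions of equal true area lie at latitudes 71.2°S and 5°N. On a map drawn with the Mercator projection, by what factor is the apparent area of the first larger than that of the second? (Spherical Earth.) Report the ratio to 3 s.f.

On Mercator, area is exaggerated by sec²φ = 1/cos²φ.
At 71.2°: sec²(71.2°) = 1/0.3223² = 9.629.
At 5°: sec²(5°) = 1/0.9962² = 1.008.
Ratio = 9.629/1.008 = cos²(5°)/cos²(71.2°) ≈ 9.56.

9.56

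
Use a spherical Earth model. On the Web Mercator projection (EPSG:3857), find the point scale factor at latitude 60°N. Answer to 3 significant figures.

For Mercator, h = k = sec φ (a conformal cylindrical projection has a single point scale, 1/cos φ).
k = 1/cos 60° = 1/0.5000 = 2.000.

2.00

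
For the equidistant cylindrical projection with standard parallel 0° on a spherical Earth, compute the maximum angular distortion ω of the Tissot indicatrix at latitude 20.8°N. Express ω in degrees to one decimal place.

3.9°

Plate carrée maps x = Rλ, y = Rφ. The meridian scale is h = 1 and the parallel scale is k = 1/cos φ = sec φ.
At 20.8°: h = 1.000, k = 1.070; principal scales a = 1.070, b = 1.000.
sin(ω/2) = (a − b)/(a + b) = 0.06972/2.070 = 0.03368, so ω = 2 arcsin(0.03368) ≈ 3.9°.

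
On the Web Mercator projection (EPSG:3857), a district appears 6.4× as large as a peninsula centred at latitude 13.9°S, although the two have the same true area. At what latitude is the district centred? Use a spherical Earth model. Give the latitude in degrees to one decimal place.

67.4°

For equal true areas on Mercator, apparent areas scale as sec²φ, so the ratio is cos²φ₂ / cos²φ₁.
cos²φ₂ / cos²φ₁ = 6.4  ⇒  cos φ₁ = cos 13.9° / √6.4 = 0.9707/2.530 = 0.3837.
φ₁ = arccos(0.3837) ≈ 67.4°.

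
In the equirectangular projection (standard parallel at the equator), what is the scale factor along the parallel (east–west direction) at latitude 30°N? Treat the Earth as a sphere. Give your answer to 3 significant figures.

For the equirectangular projection with φ₀ = 0 (plate carrée), h = 1 along meridians and k = sec φ along parallels.
k = 1/cos 30° = 1/0.8660 = 1.155.

1.15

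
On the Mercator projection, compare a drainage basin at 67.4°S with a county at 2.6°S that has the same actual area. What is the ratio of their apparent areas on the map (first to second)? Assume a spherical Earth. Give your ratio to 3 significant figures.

6.76

Mercator areal scale is sec²φ.
At 67.4°: sec²(67.4°) = 1/0.3843² = 6.771.
At 2.6°: sec²(2.6°) = 1/0.9990² = 1.002.
Ratio = 6.771/1.002 = cos²(2.6°)/cos²(67.4°) ≈ 6.76.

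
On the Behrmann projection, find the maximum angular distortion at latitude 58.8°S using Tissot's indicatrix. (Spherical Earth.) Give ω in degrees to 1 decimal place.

Behrmann is a cylindrical equal-area projection with standard parallels at ±30°. For cylindrical equal-area with standard parallel φ₀, h = cos φ / cos φ₀ and k = cos φ₀ / cos φ, so h·k = 1.
At 58.8°: h = 0.5982, k = 1.672; principal scales a = 1.672, b = 0.5982.
sin(ω/2) = (a − b)/(a + b) = 1.074/2.270 = 0.4730, so ω = 2 arcsin(0.4730) ≈ 56.5°.

56.5°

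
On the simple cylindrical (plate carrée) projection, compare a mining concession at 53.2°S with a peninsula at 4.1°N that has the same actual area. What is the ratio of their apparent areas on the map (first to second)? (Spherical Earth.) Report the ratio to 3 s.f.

For the equirectangular projection with φ₀ = 0 (plate carrée), h = 1 along meridians and k = sec φ along parallels.
Areal scale at 53.2°: h·k = 1.000 × 1.669 = 1.669.
Areal scale at 4.1°: h·k = 1.000 × 1.003 = 1.003.
Ratio = 1.669/1.003 ≈ 1.67.

1.67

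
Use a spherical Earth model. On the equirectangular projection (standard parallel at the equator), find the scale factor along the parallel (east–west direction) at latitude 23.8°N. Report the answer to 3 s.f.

For the equirectangular projection with φ₀ = 0 (plate carrée), h = 1 along meridians and k = sec φ along parallels.
k = 1/cos 23.8° = 1/0.9150 = 1.093.

1.09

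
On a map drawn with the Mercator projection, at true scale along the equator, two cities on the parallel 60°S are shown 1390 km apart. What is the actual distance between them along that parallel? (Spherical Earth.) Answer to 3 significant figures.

695 km

For Mercator, h = k = sec φ (a conformal cylindrical projection has a single point scale, 1/cos φ).
Along the parallel at 60°, map distances are exaggerated by k = sec 60° = 2.000.
True distance = 1390 / 2.000 = 1390 × cos 60° ≈ 695 km.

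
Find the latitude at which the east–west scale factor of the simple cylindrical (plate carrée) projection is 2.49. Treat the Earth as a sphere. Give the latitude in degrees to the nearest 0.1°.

Plate carrée: h = 1, k = sec φ along parallels.
sec φ = 2.49  ⇒  cos φ = 0.4016  ⇒  φ ≈ 66.3°.

66.3°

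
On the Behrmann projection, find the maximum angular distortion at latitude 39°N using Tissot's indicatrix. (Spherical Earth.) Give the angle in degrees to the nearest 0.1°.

12.4°

The Behrmann projection is cylindrical equal-area with φ₀ = 30°. A cylindrical equal-area projection with standard parallel φ₀ has meridian scale h = cos φ / cos φ₀ and parallel scale k = cos φ₀ / cos φ (so areas are preserved, h·k = 1).
At 39°: h = 0.8974, k = 1.114; principal scales a = 1.114, b = 0.8974.
sin(ω/2) = (a − b)/(a + b) = 0.2170/2.012 = 0.1079, so ω = 2 arcsin(0.1079) ≈ 12.4°.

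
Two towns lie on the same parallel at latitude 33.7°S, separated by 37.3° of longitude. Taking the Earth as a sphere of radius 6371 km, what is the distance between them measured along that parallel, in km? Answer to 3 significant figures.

Arc length along a parallel = R cos φ · Δλ (with Δλ in radians).
= 6371 × cos 33.7° × (37.3° × π/180) = 6371 × 0.8320 × 0.6510 ≈ 3450 km.

3450 km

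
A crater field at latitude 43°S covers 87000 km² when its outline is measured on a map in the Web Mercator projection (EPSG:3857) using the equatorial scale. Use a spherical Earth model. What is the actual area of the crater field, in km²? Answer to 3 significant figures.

46500 km²

Mercator is conformal, so the point scale is isotropic: h = k = sec φ = 1/cos φ.
Areal scale = k² = sec²φ = 1/cos²(43°) = 1/0.7314² = 1.870.
True area = apparent / (areal scale) = 87000 / 1.870 ≈ 46500 km².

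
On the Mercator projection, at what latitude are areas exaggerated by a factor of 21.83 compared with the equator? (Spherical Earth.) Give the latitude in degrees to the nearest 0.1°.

Mercator areal scale is sec²φ.
sec²φ = 21.83  ⇒  cos²φ = 0.04581  ⇒  cos φ = 0.2140.
φ = arccos(0.2140) ≈ 77.6°.

77.6°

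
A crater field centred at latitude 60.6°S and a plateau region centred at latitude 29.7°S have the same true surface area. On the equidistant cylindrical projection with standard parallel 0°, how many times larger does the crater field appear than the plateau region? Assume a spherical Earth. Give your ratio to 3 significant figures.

In the plate carrée (x = Rλ, y = Rφ), meridians are true-scale (h = 1) and parallels are stretched by k = sec φ.
Areal scale at 60.6°: h·k = 1.000 × 2.037 = 2.037.
Areal scale at 29.7°: h·k = 1.000 × 1.151 = 1.151.
Ratio = 2.037/1.151 ≈ 1.77.

1.77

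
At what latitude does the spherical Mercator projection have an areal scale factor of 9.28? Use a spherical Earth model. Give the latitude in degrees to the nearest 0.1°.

70.8°

Mercator areal scale is sec²φ.
sec²φ = 9.28  ⇒  cos²φ = 0.1078  ⇒  cos φ = 0.3283.
φ = arccos(0.3283) ≈ 70.8°.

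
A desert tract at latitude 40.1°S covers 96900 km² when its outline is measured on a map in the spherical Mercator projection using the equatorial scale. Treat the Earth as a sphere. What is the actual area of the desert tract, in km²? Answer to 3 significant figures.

The Mercator projection is conformal; its linear scale factor is the same in every direction and equals sec φ = 1/cos φ.
Areal scale = k² = sec²φ = 1/cos²(40.1°) = 1/0.7649² = 1.709.
True area = apparent / (areal scale) = 96900 / 1.709 ≈ 56700 km².

56700 km²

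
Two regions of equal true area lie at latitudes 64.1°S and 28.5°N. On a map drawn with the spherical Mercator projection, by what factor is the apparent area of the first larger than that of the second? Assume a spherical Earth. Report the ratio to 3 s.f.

4.05

Mercator is conformal with k = sec φ, so areal scale = k² = sec²φ.
At 64.1°: sec²(64.1°) = 1/0.4368² = 5.241.
At 28.5°: sec²(28.5°) = 1/0.8788² = 1.295.
Ratio = 5.241/1.295 = cos²(28.5°)/cos²(64.1°) ≈ 4.05.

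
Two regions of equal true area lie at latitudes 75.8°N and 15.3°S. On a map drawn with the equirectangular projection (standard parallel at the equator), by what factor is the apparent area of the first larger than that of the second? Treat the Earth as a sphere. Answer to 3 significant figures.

3.93

In the plate carrée (x = Rλ, y = Rφ), meridians are true-scale (h = 1) and parallels are stretched by k = sec φ.
Areal scale at 75.8°: h·k = 1.000 × 4.077 = 4.077.
Areal scale at 15.3°: h·k = 1.000 × 1.037 = 1.037.
Ratio = 4.077/1.037 ≈ 3.93.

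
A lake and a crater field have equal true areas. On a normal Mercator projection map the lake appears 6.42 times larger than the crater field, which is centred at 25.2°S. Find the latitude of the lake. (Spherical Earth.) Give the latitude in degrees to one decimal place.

69.1°

For equal true areas on Mercator, apparent areas scale as sec²φ, so the ratio is cos²φ₂ / cos²φ₁.
cos²φ₂ / cos²φ₁ = 6.42  ⇒  cos φ₁ = cos 25.2° / √6.42 = 0.9048/2.534 = 0.3571.
φ₁ = arccos(0.3571) ≈ 69.1°.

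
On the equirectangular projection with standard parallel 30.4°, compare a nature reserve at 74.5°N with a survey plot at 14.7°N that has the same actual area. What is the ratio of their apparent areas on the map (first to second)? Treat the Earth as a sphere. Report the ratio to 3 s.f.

3.62

In the equirectangular projection with standard parallel φ₀ = 30.4° (x = Rλ cos φ₀, y = Rφ), meridians are true-scale (h = 1) and the parallel scale is k = cos φ₀ / cos φ.
Areal scale at 74.5°: h·k = 1.000 × 3.228 = 3.228.
Areal scale at 14.7°: h·k = 1.000 × 0.8917 = 0.8917.
Ratio = 3.228/0.8917 ≈ 3.62.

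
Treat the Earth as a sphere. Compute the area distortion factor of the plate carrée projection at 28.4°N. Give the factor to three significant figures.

1.14

For the equirectangular projection with φ₀ = 0 (plate carrée), h = 1 along meridians and k = sec φ along parallels.
Areal scale = h·k = 1 × sec φ; at 28.4°, h = 1.000, k = 1.137, so h·k = 1.137.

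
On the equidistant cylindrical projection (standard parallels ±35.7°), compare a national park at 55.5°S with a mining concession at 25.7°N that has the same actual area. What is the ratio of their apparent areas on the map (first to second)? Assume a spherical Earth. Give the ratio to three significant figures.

With standard parallel φ₀ = 35.7°, the equirectangular projection gives x = Rλ cos φ₀, y = Rφ, so h = 1 and k = cos 35.7° / cos φ.
Areal scale at 55.5°: h·k = 1.000 × 1.434 = 1.434.
Areal scale at 25.7°: h·k = 1.000 × 0.9012 = 0.9012.
Ratio = 1.434/0.9012 ≈ 1.59.

1.59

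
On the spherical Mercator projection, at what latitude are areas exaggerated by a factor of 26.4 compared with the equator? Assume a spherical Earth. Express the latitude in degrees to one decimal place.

78.8°

Mercator areal scale is sec²φ.
sec²φ = 26.4  ⇒  cos²φ = 0.03788  ⇒  cos φ = 0.1946.
φ = arccos(0.1946) ≈ 78.8°.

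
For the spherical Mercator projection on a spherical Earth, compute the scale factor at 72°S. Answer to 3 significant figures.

3.24

For Mercator, h = k = sec φ (a conformal cylindrical projection has a single point scale, 1/cos φ).
k = 1/cos 72° = 1/0.3090 = 3.236.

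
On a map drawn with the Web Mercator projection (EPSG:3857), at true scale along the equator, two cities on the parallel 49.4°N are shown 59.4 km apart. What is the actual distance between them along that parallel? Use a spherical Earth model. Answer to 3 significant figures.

38.7 km

For Mercator, h = k = sec φ (a conformal cylindrical projection has a single point scale, 1/cos φ).
Along the parallel at 49.4°, map distances are exaggerated by k = sec 49.4° = 1.537.
True distance = 59.4 / 1.537 = 59.4 × cos 49.4° ≈ 38.7 km.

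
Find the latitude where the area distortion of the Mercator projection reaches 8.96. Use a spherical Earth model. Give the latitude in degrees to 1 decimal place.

Mercator areal scale is sec²φ.
sec²φ = 8.96  ⇒  cos²φ = 0.1116  ⇒  cos φ = 0.3341.
φ = arccos(0.3341) ≈ 70.5°.

70.5°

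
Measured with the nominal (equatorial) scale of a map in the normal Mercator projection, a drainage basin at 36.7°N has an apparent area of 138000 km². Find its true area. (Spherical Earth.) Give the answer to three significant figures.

For Mercator, h = k = sec φ (a conformal cylindrical projection has a single point scale, 1/cos φ).
Areal scale = k² = sec²φ = 1/cos²(36.7°) = 1/0.8018² = 1.556.
True area = apparent / (areal scale) = 138000 / 1.556 ≈ 88700 km².

88700 km²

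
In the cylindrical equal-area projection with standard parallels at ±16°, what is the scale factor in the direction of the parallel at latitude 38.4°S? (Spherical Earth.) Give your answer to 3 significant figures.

1.23

Cylindrical equal-area (φ₀ = 16°): h = cos φ / cos 16° along meridians, k = cos 16° / cos φ along parallels; h·k = 1.
k = cos 16° / cos 38.4° = 0.9613/0.7837 = 1.227.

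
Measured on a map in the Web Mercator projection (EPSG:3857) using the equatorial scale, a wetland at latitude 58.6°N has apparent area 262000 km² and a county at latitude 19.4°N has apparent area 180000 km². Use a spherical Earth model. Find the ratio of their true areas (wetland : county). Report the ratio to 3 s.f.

0.444

On Mercator the areal scale is sec²φ, so true area = apparent × cos²φ.
True area of wetland: 262000 × cos²(58.6°) = 262000 × 0.2715 = 71120 km².
True area of county: 180000 × cos²(19.4°) = 180000 × 0.8897 = 160100 km².
Ratio = 71120 / 160100 ≈ 0.444.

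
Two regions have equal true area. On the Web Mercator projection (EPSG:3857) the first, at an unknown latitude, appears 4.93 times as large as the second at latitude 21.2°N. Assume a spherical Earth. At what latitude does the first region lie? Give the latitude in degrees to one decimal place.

65.2°

Mercator areal scale is sec²φ, so apparent-area ratio = sec²φ₁ / sec²φ₂ = cos²φ₂ / cos²φ₁.
cos²φ₂ / cos²φ₁ = 4.93  ⇒  cos φ₁ = cos 21.2° / √4.93 = 0.9323/2.220 = 0.4199.
φ₁ = arccos(0.4199) ≈ 65.2°.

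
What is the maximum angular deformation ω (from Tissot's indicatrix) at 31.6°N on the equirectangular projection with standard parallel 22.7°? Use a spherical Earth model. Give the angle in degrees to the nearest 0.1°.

4.6°

With standard parallel φ₀ = 22.7°, the equirectangular projection gives x = Rλ cos φ₀, y = Rφ, so h = 1 and k = cos 22.7° / cos φ.
At 31.6°: h = 1.000, k = 1.083; principal scales a = 1.083, b = 1.000.
sin(ω/2) = (a − b)/(a + b) = 0.08314/2.083 = 0.03991, so ω = 2 arcsin(0.03991) ≈ 4.6°.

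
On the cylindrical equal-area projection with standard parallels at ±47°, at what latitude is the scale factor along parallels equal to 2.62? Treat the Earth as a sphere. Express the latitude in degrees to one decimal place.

74.9°

For cylindrical equal-area with standard parallel φ₀, h = cos φ / cos φ₀ and k = cos φ₀ / cos φ, so h·k = 1.
k = cos φ₀ / cos φ = 2.62  ⇒  cos φ = cos 47° / 2.62 = 0.2603.
φ = arccos(0.2603) ≈ 74.9°.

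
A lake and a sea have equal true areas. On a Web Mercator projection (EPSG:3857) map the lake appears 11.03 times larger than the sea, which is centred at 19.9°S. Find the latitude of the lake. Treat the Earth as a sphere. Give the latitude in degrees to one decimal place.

73.6°

Mercator areal scale is sec²φ, so apparent-area ratio = sec²φ₁ / sec²φ₂ = cos²φ₂ / cos²φ₁.
cos²φ₂ / cos²φ₁ = 11.03  ⇒  cos φ₁ = cos 19.9° / √11.03 = 0.9403/3.321 = 0.2831.
φ₁ = arccos(0.2831) ≈ 73.6°.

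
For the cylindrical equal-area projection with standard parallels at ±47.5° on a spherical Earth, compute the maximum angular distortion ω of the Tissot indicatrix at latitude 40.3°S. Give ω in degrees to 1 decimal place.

13.9°

For cylindrical equal-area with standard parallel φ₀, h = cos φ / cos φ₀ and k = cos φ₀ / cos φ, so h·k = 1.
At 40.3°: h = 1.129, k = 0.8858; principal scales a = 1.129, b = 0.8858.
sin(ω/2) = (a − b)/(a + b) = 0.2431/2.015 = 0.1206, so ω = 2 arcsin(0.1206) ≈ 13.9°.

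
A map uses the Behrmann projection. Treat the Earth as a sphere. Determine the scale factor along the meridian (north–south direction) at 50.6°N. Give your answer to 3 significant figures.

0.733

The Behrmann projection is cylindrical equal-area with φ₀ = 30°. Cylindrical equal-area (φ₀ = 30°): h = cos φ / cos 30° along meridians, k = cos 30° / cos φ along parallels; h·k = 1.
h = cos 50.6° / cos 30° = 0.6347/0.8660 = 0.7329.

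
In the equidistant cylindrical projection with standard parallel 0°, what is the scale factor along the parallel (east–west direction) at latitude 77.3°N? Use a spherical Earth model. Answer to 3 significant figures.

4.55

In the plate carrée (x = Rλ, y = Rφ), meridians are true-scale (h = 1) and parallels are stretched by k = sec φ.
k = 1/cos 77.3° = 1/0.2198 = 4.549.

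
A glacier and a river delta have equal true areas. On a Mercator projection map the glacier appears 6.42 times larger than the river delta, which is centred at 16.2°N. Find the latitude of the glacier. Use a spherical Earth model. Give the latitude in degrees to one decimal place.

For equal true areas on Mercator, apparent areas scale as sec²φ, so the ratio is cos²φ₂ / cos²φ₁.
cos²φ₂ / cos²φ₁ = 6.42  ⇒  cos φ₁ = cos 16.2° / √6.42 = 0.9603/2.534 = 0.3790.
φ₁ = arccos(0.3790) ≈ 67.7°.

67.7°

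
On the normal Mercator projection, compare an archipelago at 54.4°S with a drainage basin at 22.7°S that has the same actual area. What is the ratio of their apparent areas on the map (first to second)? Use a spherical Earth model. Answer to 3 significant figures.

Mercator is conformal with k = sec φ, so areal scale = k² = sec²φ.
At 54.4°: sec²(54.4°) = 1/0.5821² = 2.951.
At 22.7°: sec²(22.7°) = 1/0.9225² = 1.175.
Ratio = 2.951/1.175 = cos²(22.7°)/cos²(54.4°) ≈ 2.51.

2.51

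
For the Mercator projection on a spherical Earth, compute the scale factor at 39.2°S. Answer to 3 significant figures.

1.29

For Mercator, h = k = sec φ (a conformal cylindrical projection has a single point scale, 1/cos φ).
k = 1/cos 39.2° = 1/0.7749 = 1.290.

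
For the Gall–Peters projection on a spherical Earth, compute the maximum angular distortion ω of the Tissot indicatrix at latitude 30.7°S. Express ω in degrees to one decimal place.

The Gall–Peters projection is cylindrical equal-area with φ₀ = 45°. Cylindrical equal-area (φ₀ = 45°): h = cos φ / cos 45° along meridians, k = cos 45° / cos φ along parallels; h·k = 1.
At 30.7°: h = 1.216, k = 0.8224; principal scales a = 1.216, b = 0.8224.
sin(ω/2) = (a − b)/(a + b) = 0.3937/2.038 = 0.1931, so ω = 2 arcsin(0.1931) ≈ 22.3°.

22.3°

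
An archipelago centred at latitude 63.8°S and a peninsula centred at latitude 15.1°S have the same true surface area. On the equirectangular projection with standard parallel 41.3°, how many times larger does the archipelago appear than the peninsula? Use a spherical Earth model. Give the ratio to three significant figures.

2.19

With standard parallel φ₀ = 41.3°, the equirectangular projection gives x = Rλ cos φ₀, y = Rφ, so h = 1 and k = cos 41.3° / cos φ.
Areal scale at 63.8°: h·k = 1.000 × 1.702 = 1.702.
Areal scale at 15.1°: h·k = 1.000 × 0.7781 = 0.7781.
Ratio = 1.702/0.7781 ≈ 2.19.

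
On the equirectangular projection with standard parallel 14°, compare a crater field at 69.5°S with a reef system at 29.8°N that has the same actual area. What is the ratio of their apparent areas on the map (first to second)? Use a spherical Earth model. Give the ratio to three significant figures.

In the equirectangular projection with standard parallel φ₀ = 14° (x = Rλ cos φ₀, y = Rφ), meridians are true-scale (h = 1) and the parallel scale is k = cos φ₀ / cos φ.
Areal scale at 69.5°: h·k = 1.000 × 2.771 = 2.771.
Areal scale at 29.8°: h·k = 1.000 × 1.118 = 1.118.
Ratio = 2.771/1.118 ≈ 2.48.

2.48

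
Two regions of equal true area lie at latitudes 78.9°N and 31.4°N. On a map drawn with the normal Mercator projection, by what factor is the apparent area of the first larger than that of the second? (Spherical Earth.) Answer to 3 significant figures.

19.7

Mercator areal scale is sec²φ.
At 78.9°: sec²(78.9°) = 1/0.1925² = 26.98.
At 31.4°: sec²(31.4°) = 1/0.8536² = 1.373.
Ratio = 26.98/1.373 = cos²(31.4°)/cos²(78.9°) ≈ 19.7.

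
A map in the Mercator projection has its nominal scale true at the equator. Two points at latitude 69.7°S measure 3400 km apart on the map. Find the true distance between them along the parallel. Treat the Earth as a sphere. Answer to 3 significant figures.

1180 km

The Mercator projection is conformal; its linear scale factor is the same in every direction and equals sec φ = 1/cos φ.
Along the parallel at 69.7°, map distances are exaggerated by k = sec 69.7° = 2.882.
True distance = 3400 / 2.882 = 3400 × cos 69.7° ≈ 1180 km.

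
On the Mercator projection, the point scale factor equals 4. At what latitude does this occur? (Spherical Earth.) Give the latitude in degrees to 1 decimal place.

Mercator scale is k = sec φ = 1/cos φ.
1/cos φ = 4  ⇒  cos φ = 0.2500  ⇒  φ = arccos(0.2500) ≈ 75.5°.

75.5°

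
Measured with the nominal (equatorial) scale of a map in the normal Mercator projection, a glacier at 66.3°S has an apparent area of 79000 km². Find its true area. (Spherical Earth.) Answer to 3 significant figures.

12800 km²

The Mercator projection is conformal; its linear scale factor is the same in every direction and equals sec φ = 1/cos φ.
Areal scale = k² = sec²φ = 1/cos²(66.3°) = 1/0.4019² = 6.190.
True area = apparent / (areal scale) = 79000 / 6.190 ≈ 12800 km².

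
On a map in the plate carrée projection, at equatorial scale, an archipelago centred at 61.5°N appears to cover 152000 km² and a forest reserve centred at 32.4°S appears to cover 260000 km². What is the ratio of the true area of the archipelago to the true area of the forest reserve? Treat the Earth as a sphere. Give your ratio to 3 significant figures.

0.330

Plate carrée has h = 1 and k = sec φ, giving areal scale sec φ; true area = (apparent area) · cos φ.
True area of archipelago: 152000 × cos(61.5°) = 152000 × 0.4772 = 72530 km².
True area of forest reserve: 260000 × cos(32.4°) = 260000 × 0.8443 = 219500 km².
Ratio = 72530 / 219500 ≈ 0.330.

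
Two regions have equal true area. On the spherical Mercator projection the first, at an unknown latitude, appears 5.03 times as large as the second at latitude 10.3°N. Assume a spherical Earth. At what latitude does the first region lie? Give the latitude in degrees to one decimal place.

For equal true areas on Mercator, apparent areas scale as sec²φ, so the ratio is cos²φ₂ / cos²φ₁.
cos²φ₂ / cos²φ₁ = 5.03  ⇒  cos φ₁ = cos 10.3° / √5.03 = 0.9839/2.243 = 0.4387.
φ₁ = arccos(0.4387) ≈ 64.0°.

64.0°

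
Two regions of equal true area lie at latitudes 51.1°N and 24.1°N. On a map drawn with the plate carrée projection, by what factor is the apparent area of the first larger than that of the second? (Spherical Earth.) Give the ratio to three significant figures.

For the equirectangular projection with φ₀ = 0 (plate carrée), h = 1 along meridians and k = sec φ along parallels.
Areal scale at 51.1°: h·k = 1.000 × 1.592 = 1.592.
Areal scale at 24.1°: h·k = 1.000 × 1.095 = 1.095.
Ratio = 1.592/1.095 ≈ 1.45.

1.45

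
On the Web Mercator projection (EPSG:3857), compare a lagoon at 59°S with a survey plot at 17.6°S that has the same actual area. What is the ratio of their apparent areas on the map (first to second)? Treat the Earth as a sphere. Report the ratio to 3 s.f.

3.43

Mercator areal scale is sec²φ.
At 59°: sec²(59°) = 1/0.5150² = 3.770.
At 17.6°: sec²(17.6°) = 1/0.9532² = 1.101.
Ratio = 3.770/1.101 = cos²(17.6°)/cos²(59°) ≈ 3.43.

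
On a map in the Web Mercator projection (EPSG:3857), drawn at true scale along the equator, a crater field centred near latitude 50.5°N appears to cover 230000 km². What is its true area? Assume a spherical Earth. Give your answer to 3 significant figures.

For Mercator, h = k = sec φ (a conformal cylindrical projection has a single point scale, 1/cos φ).
Areal scale = k² = sec²φ = 1/cos²(50.5°) = 1/0.6361² = 2.472.
True area = apparent / (areal scale) = 230000 / 2.472 ≈ 93100 km².

93100 km²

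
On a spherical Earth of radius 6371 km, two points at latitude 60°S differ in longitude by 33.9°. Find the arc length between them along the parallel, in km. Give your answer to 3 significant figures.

1880 km

Arc length along a parallel = R cos φ · Δλ (with Δλ in radians).
= 6371 × cos 60° × (33.9° × π/180) = 6371 × 0.5000 × 0.5917 ≈ 1880 km.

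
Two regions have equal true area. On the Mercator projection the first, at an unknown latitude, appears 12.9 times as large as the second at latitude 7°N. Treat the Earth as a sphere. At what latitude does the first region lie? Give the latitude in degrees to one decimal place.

For equal true areas on Mercator, apparent areas scale as sec²φ, so the ratio is cos²φ₂ / cos²φ₁.
cos²φ₂ / cos²φ₁ = 12.9  ⇒  cos φ₁ = cos 7° / √12.9 = 0.9925/3.592 = 0.2763.
φ₁ = arccos(0.2763) ≈ 74.0°.

74.0°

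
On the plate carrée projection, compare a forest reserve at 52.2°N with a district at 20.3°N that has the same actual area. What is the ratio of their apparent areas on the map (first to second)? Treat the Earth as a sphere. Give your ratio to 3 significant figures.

1.53

For the equirectangular projection with φ₀ = 0 (plate carrée), h = 1 along meridians and k = sec φ along parallels.
Areal scale at 52.2°: h·k = 1.000 × 1.632 = 1.632.
Areal scale at 20.3°: h·k = 1.000 × 1.066 = 1.066.
Ratio = 1.632/1.066 ≈ 1.53.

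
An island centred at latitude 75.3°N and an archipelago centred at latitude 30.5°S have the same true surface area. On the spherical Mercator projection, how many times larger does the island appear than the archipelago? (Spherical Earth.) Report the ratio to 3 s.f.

On Mercator, area is exaggerated by sec²φ = 1/cos²φ.
At 75.3°: sec²(75.3°) = 1/0.2538² = 15.53.
At 30.5°: sec²(30.5°) = 1/0.8616² = 1.347.
Ratio = 15.53/1.347 = cos²(30.5°)/cos²(75.3°) ≈ 11.5.

11.5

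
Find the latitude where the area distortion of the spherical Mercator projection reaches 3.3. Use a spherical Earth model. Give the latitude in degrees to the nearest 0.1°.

56.6°

Mercator areal scale is sec²φ.
sec²φ = 3.3  ⇒  cos²φ = 0.3030  ⇒  cos φ = 0.5505.
φ = arccos(0.5505) ≈ 56.6°.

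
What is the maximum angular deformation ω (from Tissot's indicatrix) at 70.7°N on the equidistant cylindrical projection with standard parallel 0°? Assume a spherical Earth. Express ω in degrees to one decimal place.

60.4°

Plate carrée maps x = Rλ, y = Rφ. The meridian scale is h = 1 and the parallel scale is k = 1/cos φ = sec φ.
At 70.7°: h = 1.000, k = 3.026; principal scales a = 3.026, b = 1.000.
sin(ω/2) = (a − b)/(a + b) = 2.026/4.026 = 0.5032, so ω = 2 arcsin(0.5032) ≈ 60.4°.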